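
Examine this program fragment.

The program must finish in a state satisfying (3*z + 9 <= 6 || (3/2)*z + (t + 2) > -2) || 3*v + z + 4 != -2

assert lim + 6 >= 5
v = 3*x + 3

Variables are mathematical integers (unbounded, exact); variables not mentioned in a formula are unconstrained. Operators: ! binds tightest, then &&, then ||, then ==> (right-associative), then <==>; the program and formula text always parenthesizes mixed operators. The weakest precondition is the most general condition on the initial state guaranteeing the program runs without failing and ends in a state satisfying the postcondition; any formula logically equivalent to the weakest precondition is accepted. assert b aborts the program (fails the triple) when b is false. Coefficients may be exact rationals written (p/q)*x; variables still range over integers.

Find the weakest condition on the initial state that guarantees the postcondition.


Working backward. After the program, the postcondition (3*z + 9 <= 6 || (3/2)*z + (t + 2) > -2) || 3*v + z + 4 != -2 must hold; in canonical form it is 3*z <= -3 || t + (3/2)*z > -4 || 3*v + z != -6.
Before v := 3*x + 3: 3*z <= -3 || t + (3/2)*z > -4 || 9*x + z != -15
Before assert lim + 6 >= 5: lim >= -1 && (3*z <= -3 || t + (3/2)*z > -4 || 9*x + z != -15)
Answer: WP = lim >= -1 && (3*z <= -3 || t + (3/2)*z > -4 || 9*x + z != -15)


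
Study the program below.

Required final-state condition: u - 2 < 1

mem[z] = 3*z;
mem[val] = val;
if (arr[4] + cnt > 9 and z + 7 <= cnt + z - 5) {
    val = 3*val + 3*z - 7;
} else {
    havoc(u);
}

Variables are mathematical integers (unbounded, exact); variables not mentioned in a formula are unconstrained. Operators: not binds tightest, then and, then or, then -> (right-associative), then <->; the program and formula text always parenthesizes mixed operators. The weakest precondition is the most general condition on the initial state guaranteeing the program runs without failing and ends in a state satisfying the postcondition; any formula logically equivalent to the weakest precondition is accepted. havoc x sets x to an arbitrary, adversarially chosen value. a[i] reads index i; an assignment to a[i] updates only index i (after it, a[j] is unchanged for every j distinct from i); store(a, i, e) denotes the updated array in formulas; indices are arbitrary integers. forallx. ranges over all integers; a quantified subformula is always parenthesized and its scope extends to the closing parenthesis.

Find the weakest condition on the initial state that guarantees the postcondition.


Working backward. After the program, the postcondition u - 2 < 1 must hold; in canonical form it is u < 3.
Then branch requires u < 3; else branch requires forall u_1. u_1 < 3.
Before the if: ((arr[4] + cnt > 9 and cnt >= 12) -> u < 3) and ((not (arr[4] + cnt > 9 and cnt >= 12)) -> (forall u_1. u_1 < 3))
Before mem[val] := val: ((arr[4] + cnt > 9 and cnt >= 12) -> u < 3) and ((not (arr[4] + cnt > 9 and cnt >= 12)) -> (forall u_1. u_1 < 3))
Before mem[z] := 3*z: ((arr[4] + cnt > 9 and cnt >= 12) -> u < 3) and ((not (arr[4] + cnt > 9 and cnt >= 12)) -> (forall u_1. u_1 < 3))
Answer: WP = ((arr[4] + cnt > 9 and cnt >= 12) -> u < 3) and ((not (arr[4] + cnt > 9 and cnt >= 12)) -> (forall u_1. u_1 < 3))


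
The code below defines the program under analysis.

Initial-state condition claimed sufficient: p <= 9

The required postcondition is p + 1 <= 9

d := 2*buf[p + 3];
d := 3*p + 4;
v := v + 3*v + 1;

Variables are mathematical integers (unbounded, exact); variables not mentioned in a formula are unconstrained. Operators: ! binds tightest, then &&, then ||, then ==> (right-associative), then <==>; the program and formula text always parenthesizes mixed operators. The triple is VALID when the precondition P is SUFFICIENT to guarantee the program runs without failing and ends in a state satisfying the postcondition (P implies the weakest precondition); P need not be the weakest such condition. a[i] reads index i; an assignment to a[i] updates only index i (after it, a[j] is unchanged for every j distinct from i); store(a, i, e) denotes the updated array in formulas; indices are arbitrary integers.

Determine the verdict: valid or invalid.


Working backward. After the program, the postcondition p + 1 <= 9 must hold; in canonical form it is p <= 8.
Before v := v + 3*v + 1: p <= 8
Before d := 3*p + 4: p <= 8
Before d := 2*buf[p + 3]: p <= 8
The weakest precondition is p <= 8.
Check whether p <= 9 implies it.
Countermodel: at the initial state p = 9, the precondition holds but the weakest precondition fails.
Answer: invalid


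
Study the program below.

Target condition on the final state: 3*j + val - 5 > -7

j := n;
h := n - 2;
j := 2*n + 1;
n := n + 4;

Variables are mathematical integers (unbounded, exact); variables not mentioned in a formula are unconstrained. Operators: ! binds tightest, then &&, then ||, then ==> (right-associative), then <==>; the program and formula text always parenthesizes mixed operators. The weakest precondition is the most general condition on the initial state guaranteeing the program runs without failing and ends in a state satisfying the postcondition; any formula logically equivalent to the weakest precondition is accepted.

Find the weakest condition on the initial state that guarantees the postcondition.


Working backward. After the program, the postcondition 3*j + val - 5 > -7 must hold; in canonical form it is 3*j + val > -2.
Before n := n + 4: 3*j + val > -2
Before j := 2*n + 1: 6*n + val > -5
Before h := n - 2: 6*n + val > -5
Before j := n: 6*n + val > -5
Answer: WP = 6*n + val > -5


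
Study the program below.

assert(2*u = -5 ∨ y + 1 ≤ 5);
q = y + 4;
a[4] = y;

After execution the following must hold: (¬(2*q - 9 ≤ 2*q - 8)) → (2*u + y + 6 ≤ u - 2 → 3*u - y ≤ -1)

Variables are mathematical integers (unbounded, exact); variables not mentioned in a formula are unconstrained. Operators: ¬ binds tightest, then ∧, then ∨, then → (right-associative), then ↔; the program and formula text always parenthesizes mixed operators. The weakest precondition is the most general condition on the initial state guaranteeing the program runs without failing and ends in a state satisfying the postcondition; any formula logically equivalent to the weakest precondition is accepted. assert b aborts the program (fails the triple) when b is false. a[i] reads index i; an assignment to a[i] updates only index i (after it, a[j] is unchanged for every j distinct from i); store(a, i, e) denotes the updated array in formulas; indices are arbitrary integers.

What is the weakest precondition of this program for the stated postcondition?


Working backward. After the program, the postcondition (¬(2*q - 9 ≤ 2*q - 8)) → (2*u + y + 6 ≤ u - 2 → 3*u - y ≤ -1) must hold; in canonical form it is true.
Before a[4] := y: true
Before q := y + 4: true
Before assert 2*u = -5 ∨ y + 1 ≤ 5: 2*u = -5 ∨ y ≤ 4
Answer: WP = 2*u = -5 ∨ y ≤ 4


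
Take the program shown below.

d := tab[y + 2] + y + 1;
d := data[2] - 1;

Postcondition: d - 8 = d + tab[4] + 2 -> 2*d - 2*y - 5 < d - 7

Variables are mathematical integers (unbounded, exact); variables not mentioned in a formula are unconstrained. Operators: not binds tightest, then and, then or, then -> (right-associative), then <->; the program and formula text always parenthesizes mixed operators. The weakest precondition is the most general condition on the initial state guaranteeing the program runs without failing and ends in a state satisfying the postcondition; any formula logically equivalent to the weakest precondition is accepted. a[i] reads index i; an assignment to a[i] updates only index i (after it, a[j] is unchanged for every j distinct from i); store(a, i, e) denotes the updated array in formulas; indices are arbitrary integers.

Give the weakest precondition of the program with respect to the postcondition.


Working backward. After the program, the postcondition d - 8 = d + tab[4] + 2 -> 2*d - 2*y - 5 < d - 7 must hold; in canonical form it is tab[4] = -10 -> d < 2*y - 2.
Before d := data[2] - 1: tab[4] = -10 -> data[2] < 2*y - 1
Before d := tab[y + 2] + y + 1: tab[4] = -10 -> data[2] < 2*y - 1
Answer: WP = tab[4] = -10 -> data[2] < 2*y - 1


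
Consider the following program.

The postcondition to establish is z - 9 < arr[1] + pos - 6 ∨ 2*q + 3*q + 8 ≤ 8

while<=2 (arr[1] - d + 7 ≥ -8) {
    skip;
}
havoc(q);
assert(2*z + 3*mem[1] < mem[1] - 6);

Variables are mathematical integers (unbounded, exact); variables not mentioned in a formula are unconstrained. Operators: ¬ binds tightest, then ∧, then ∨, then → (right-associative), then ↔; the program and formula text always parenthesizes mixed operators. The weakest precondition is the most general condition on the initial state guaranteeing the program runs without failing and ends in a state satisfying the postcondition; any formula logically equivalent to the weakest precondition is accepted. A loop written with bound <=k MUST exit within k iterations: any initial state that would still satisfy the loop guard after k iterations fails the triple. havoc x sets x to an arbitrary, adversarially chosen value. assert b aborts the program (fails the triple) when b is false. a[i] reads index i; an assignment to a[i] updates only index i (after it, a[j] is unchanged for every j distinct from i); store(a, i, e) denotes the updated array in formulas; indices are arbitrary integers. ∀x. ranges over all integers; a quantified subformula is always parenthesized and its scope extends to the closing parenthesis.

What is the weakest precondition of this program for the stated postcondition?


Working backward. After the program, the postcondition z - 9 < arr[1] + pos - 6 ∨ 2*q + 3*q + 8 ≤ 8 must hold; in canonical form it is z < arr[1] + pos + 3 ∨ 5*q ≤ 0.
Before assert 2*z + 3*mem[1] < mem[1] - 6: 2*mem[1] + 2*z < -6 ∧ (z < arr[1] + pos + 3 ∨ 5*q ≤ 0)
Before havoc q: ∀q_1. (2*mem[1] + 2*z < -6 ∧ (z < arr[1] + pos + 3 ∨ 5*q_1 ≤ 0))
Before the loop (bound <=2), unroll the exhaustion recursion (WP_0 = exit-now case; WP_j = one more guarded iteration, up to j = 2):
  WP_0: (¬(arr[1] ≥ d - 15)) ∧ (∀q_1. (2*mem[1] + 2*z < -6 ∧ (z < arr[1] + pos + 3 ∨ 5*q_1 ≤ 0)))
  WP_1: (arr[1] ≥ d - 15 → ((¬(arr[1] ≥ d - 15)) ∧ (∀q_1. (2*mem[1] + 2*z < -6 ∧ (z < arr[1] + pos + 3 ∨ 5*q_1 ≤ 0))))) ∧ ((¬(arr[1] ≥ d - 15)) → (∀q_1. (2*mem[1] + 2*z < -6 ∧ (z < arr[1] + pos + 3 ∨ 5*q_1 ≤ 0))))
  WP_2: (arr[1] ≥ d - 15 → ((arr[1] ≥ d - 15 → ((¬(arr[1] ≥ d - 15)) ∧ (∀q_1. (2*mem[1] + 2*z < -6 ∧ (z < arr[1] + pos + 3 ∨ 5*q_1 ≤ 0))))) ∧ ((¬(arr[1] ≥ d - 15)) → (∀q_1. (2*mem[1] + 2*z < -6 ∧ (z < arr[1] + pos + 3 ∨ 5*q_1 ≤ 0)))))) ∧ ((¬(arr[1] ≥ d - 15)) → (∀q_1. (2*mem[1] + 2*z < -6 ∧ (z < arr[1] + pos + 3 ∨ 5*q_1 ≤ 0))))
So before the loop: (arr[1] ≥ d - 15 → ((arr[1] ≥ d - 15 → ((¬(arr[1] ≥ d - 15)) ∧ (∀q_1. (2*mem[1] + 2*z < -6 ∧ (z < arr[1] + pos + 3 ∨ 5*q_1 ≤ 0))))) ∧ ((¬(arr[1] ≥ d - 15)) → (∀q_1. (2*mem[1] + 2*z < -6 ∧ (z < arr[1] + pos + 3 ∨ 5*q_1 ≤ 0)))))) ∧ ((¬(arr[1] ≥ d - 15)) → (∀q_1. (2*mem[1] + 2*z < -6 ∧ (z < arr[1] + pos + 3 ∨ 5*q_1 ≤ 0))))
Answer: WP = (arr[1] ≥ d - 15 → ((arr[1] ≥ d - 15 → ((¬(arr[1] ≥ d - 15)) ∧ (∀q_1. (2*mem[1] + 2*z < -6 ∧ (z < arr[1] + pos + 3 ∨ 5*q_1 ≤ 0))))) ∧ ((¬(arr[1] ≥ d - 15)) → (∀q_1. (2*mem[1] + 2*z < -6 ∧ (z < arr[1] + pos + 3 ∨ 5*q_1 ≤ 0)))))) ∧ ((¬(arr[1] ≥ d - 15)) → (∀q_1. (2*mem[1] + 2*z < -6 ∧ (z < arr[1] + pos + 3 ∨ 5*q_1 ≤ 0))))


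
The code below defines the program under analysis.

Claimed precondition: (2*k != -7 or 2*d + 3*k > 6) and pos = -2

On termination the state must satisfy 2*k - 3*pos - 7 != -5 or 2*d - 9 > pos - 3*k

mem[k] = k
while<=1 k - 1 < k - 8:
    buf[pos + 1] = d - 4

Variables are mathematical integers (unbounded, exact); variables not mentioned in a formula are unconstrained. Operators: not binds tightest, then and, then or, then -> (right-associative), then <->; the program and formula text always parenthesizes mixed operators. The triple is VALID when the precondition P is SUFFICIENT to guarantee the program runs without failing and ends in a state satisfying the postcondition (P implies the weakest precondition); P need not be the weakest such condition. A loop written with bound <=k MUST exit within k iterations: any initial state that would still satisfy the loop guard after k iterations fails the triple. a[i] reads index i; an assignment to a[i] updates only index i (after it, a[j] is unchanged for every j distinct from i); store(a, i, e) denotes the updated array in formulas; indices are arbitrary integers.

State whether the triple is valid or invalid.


Working backward. After the program, the postcondition 2*k - 3*pos - 7 != -5 or 2*d - 9 > pos - 3*k must hold; in canonical form it is 2*k != 3*pos + 2 or 2*d + 3*k > pos + 9.
Before the loop (bound <=1), unroll the exhaustion recursion (WP_0 = exit-now case; WP_j = one more guarded iteration, up to j = 1):
  WP_0: 2*k != 3*pos + 2 or 2*d + 3*k > pos + 9
  WP_1: 2*k != 3*pos + 2 or 2*d + 3*k > pos + 9
So before the loop: 2*k != 3*pos + 2 or 2*d + 3*k > pos + 9
Before mem[k] := k: 2*k != 3*pos + 2 or 2*d + 3*k > pos + 9
The weakest precondition is 2*k != 3*pos + 2 or 2*d + 3*k > pos + 9.
Check whether (2*k != -7 or 2*d + 3*k > 6) and pos = -2 implies it.
Countermodel: at the initial state d = 6, k = -2, pos = -2, the precondition holds but the weakest precondition fails.
Answer: invalid


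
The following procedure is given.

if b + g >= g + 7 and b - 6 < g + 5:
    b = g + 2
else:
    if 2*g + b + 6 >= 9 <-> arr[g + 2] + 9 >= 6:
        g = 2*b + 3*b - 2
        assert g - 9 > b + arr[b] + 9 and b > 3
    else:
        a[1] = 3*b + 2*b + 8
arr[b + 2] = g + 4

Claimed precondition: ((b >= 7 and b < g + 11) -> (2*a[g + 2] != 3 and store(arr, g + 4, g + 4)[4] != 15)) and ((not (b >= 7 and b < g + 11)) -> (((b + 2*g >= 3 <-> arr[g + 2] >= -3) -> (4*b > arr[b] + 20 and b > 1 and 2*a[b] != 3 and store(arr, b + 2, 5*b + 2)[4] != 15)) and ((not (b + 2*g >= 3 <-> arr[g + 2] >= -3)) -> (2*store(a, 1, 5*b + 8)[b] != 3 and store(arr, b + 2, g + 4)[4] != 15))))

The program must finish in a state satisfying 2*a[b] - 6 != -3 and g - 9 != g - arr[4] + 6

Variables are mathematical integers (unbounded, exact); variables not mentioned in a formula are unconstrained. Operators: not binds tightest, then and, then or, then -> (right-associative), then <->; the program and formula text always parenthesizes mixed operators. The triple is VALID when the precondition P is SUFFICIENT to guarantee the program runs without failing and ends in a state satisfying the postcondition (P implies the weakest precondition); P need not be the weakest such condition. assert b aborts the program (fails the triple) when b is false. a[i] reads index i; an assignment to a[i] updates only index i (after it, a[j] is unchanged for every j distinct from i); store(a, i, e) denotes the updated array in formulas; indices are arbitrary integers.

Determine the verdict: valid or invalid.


Working backward. After the program, the postcondition 2*a[b] - 6 != -3 and g - 9 != g - arr[4] + 6 must hold; in canonical form it is 2*a[b] != 3 and arr[4] != 15.
Before arr[b + 2] := g + 4: 2*a[b] != 3 and store(arr, b + 2, g + 4)[4] != 15
Then branch requires 2*a[g + 2] != 3 and store(arr, g + 4, g + 4)[4] != 15; else branch requires ((b + 2*g >= 3 <-> arr[g + 2] >= -3) -> (4*b > arr[b] + 20 and b > 3 and 2*a[b] != 3 and store(arr, b + 2, 5*b + 2)[4] != 15)) and ((not (b + 2*g >= 3 <-> arr[g + 2] >= -3)) -> (2*store(a, 1, 5*b + 8)[b] != 3 and store(arr, b + 2, g + 4)[4] != 15)).
Before the if: ((b >= 7 and b < g + 11) -> (2*a[g + 2] != 3 and store(arr, g + 4, g + 4)[4] != 15)) and ((not (b >= 7 and b < g + 11)) -> (((b + 2*g >= 3 <-> arr[g + 2] >= -3) -> (4*b > arr[b] + 20 and b > 3 and 2*a[b] != 3 and store(arr, b + 2, 5*b + 2)[4] != 15)) and ((not (b + 2*g >= 3 <-> arr[g + 2] >= -3)) -> (2*store(a, 1, 5*b + 8)[b] != 3 and store(arr, b + 2, g + 4)[4] != 15))))
The weakest precondition is ((b >= 7 and b < g + 11) -> (2*a[g + 2] != 3 and store(arr, g + 4, g + 4)[4] != 15)) and ((not (b >= 7 and b < g + 11)) -> (((b + 2*g >= 3 <-> arr[g + 2] >= -3) -> (4*b > arr[b] + 20 and b > 3 and 2*a[b] != 3 and store(arr, b + 2, 5*b + 2)[4] != 15)) and ((not (b + 2*g >= 3 <-> arr[g + 2] >= -3)) -> (2*store(a, 1, 5*b + 8)[b] != 3 and store(arr, b + 2, g + 4)[4] != 15)))).
Check whether ((b >= 7 and b < g + 11) -> (2*a[g + 2] != 3 and store(arr, g + 4, g + 4)[4] != 15)) and ((not (b >= 7 and b < g + 11)) -> (((b + 2*g >= 3 <-> arr[g + 2] >= -3) -> (4*b > arr[b] + 20 and b > 1 and 2*a[b] != 3 and store(arr, b + 2, 5*b + 2)[4] != 15)) and ((not (b + 2*g >= 3 <-> arr[g + 2] >= -3)) -> (2*store(a, 1, 5*b + 8)[b] != 3 and store(arr, b + 2, g + 4)[4] != 15)))) implies it.
Countermodel: at the initial state a = {[-11792] = 0, [-11790] = 0, [1] = 0, [2] = 0, [4] = 0, elsewhere 0}, arr = {[-11792] = -4, [-11790] = 3, [1] = 3, [2] = -13, [4] = 3, elsewhere 3}, b = 2, g = -11794, the precondition holds but the weakest precondition fails.
Answer: invalid


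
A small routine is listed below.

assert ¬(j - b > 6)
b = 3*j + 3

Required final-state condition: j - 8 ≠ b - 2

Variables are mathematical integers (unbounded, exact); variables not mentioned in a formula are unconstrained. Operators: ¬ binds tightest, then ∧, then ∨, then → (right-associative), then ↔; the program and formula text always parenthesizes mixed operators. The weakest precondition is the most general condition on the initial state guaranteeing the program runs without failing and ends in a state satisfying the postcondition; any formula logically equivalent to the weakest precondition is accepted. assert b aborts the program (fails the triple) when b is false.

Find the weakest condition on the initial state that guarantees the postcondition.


Working backward. After the program, the postcondition j - 8 ≠ b - 2 must hold; in canonical form it is j ≠ b + 6.
Before b := 3*j + 3: 2*j ≠ -9
Before assert ¬(j - b > 6): (¬(j > b + 6)) ∧ 2*j ≠ -9
Answer: WP = (¬(j > b + 6)) ∧ 2*j ≠ -9


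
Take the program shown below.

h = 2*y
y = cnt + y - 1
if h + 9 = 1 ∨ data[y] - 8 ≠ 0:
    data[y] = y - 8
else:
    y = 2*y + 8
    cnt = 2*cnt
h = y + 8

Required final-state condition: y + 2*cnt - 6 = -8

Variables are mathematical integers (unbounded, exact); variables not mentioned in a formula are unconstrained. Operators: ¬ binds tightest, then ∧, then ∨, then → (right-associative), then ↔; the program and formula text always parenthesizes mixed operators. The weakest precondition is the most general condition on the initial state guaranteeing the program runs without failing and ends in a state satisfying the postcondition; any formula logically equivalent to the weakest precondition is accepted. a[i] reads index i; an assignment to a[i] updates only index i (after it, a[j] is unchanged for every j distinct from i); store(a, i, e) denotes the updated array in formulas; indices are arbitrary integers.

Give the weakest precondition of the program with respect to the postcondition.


Working backward. After the program, the postcondition y + 2*cnt - 6 = -8 must hold; in canonical form it is 2*cnt + y = -2.
Before h := y + 8: 2*cnt + y = -2
Then branch requires 2*cnt + y = -2; else branch requires 4*cnt + 2*y = -10.
Before the if: ((h = -8 ∨ data[y] ≠ 8) → 2*cnt + y = -2) ∧ ((¬(h = -8 ∨ data[y] ≠ 8)) → 4*cnt + 2*y = -10)
Before y := cnt + y - 1: ((h = -8 ∨ data[cnt + y - 1] ≠ 8) → 3*cnt + y = -1) ∧ ((¬(h = -8 ∨ data[cnt + y - 1] ≠ 8)) → 6*cnt + 2*y = -8)
Before h := 2*y: ((2*y = -8 ∨ data[cnt + y - 1] ≠ 8) → 3*cnt + y = -1) ∧ ((¬(2*y = -8 ∨ data[cnt + y - 1] ≠ 8)) → 6*cnt + 2*y = -8)
Answer: WP = ((2*y = -8 ∨ data[cnt + y - 1] ≠ 8) → 3*cnt + y = -1) ∧ ((¬(2*y = -8 ∨ data[cnt + y - 1] ≠ 8)) → 6*cnt + 2*y = -8)


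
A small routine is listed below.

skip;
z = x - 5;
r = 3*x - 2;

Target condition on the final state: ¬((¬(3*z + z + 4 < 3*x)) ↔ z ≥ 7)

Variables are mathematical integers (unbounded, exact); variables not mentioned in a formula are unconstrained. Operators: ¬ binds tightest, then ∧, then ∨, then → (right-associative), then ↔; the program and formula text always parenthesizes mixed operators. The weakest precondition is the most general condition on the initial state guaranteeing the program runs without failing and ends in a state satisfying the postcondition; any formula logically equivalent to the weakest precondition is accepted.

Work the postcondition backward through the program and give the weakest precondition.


Working backward. After the program, the postcondition ¬((¬(3*z + z + 4 < 3*x)) ↔ z ≥ 7) must hold; in canonical form it is ¬((¬(4*z < 3*x - 4)) ↔ z ≥ 7).
Before r := 3*x - 2: ¬((¬(4*z < 3*x - 4)) ↔ z ≥ 7)
Before z := x - 5: ¬((¬(x < 16)) ↔ x ≥ 12)
Before skip: ¬((¬(x < 16)) ↔ x ≥ 12)
Answer: WP = ¬((¬(x < 16)) ↔ x ≥ 12)


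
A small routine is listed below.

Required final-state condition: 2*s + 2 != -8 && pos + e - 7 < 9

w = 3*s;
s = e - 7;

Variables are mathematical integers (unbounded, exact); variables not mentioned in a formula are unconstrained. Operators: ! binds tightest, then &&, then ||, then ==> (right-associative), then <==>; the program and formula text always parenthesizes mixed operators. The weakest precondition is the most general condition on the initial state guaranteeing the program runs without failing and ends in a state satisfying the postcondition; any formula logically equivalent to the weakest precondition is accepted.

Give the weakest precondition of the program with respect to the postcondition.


Working backward. After the program, the postcondition 2*s + 2 != -8 && pos + e - 7 < 9 must hold; in canonical form it is 2*s != -10 && e + pos < 16.
Before s := e - 7: 2*e != 4 && e + pos < 16
Before w := 3*s: 2*e != 4 && e + pos < 16
Answer: WP = 2*e != 4 && e + pos < 16


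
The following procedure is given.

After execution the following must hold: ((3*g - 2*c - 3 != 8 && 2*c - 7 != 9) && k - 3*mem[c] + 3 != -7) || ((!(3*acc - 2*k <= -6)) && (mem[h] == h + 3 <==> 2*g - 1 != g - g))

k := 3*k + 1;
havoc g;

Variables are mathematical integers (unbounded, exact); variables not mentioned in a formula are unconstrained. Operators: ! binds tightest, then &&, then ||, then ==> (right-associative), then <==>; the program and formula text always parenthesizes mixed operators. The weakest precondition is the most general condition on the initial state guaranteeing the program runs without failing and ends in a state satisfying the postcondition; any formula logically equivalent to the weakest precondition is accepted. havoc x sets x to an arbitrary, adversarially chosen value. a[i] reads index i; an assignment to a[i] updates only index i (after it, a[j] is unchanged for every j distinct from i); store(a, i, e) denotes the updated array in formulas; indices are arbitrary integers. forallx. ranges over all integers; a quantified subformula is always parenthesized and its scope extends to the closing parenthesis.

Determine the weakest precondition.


Working backward. After the program, the postcondition ((3*g - 2*c - 3 != 8 && 2*c - 7 != 9) && k - 3*mem[c] + 3 != -7) || ((!(3*acc - 2*k <= -6)) && (mem[h] == h + 3 <==> 2*g - 1 != g - g)) must hold; in canonical form it is (3*g != 2*c + 11 && 2*c != 16 && k != 3*mem[c] - 10) || ((!(3*acc <= 2*k - 6)) && (mem[h] == h + 3 <==> 2*g != 1)).
Before havoc g: forall g_1. ((3*g_1 != 2*c + 11 && 2*c != 16 && k != 3*mem[c] - 10) || ((!(3*acc <= 2*k - 6)) && (mem[h] == h + 3 <==> 2*g_1 != 1)))
Before k := 3*k + 1: forall g_1. ((3*g_1 != 2*c + 11 && 2*c != 16 && 3*k != 3*mem[c] - 11) || ((!(3*acc <= 6*k - 4)) && (mem[h] == h + 3 <==> 2*g_1 != 1)))
Answer: WP = forall g_1. ((3*g_1 != 2*c + 11 && 2*c != 16 && 3*k != 3*mem[c] - 11) || ((!(3*acc <= 6*k - 4)) && (mem[h] == h + 3 <==> 2*g_1 != 1)))


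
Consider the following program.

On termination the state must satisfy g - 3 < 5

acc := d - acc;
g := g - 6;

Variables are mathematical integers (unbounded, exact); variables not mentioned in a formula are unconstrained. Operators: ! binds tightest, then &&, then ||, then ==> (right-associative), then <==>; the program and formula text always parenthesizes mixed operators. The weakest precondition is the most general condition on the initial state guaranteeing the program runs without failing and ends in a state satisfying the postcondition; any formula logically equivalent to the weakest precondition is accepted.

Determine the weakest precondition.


Working backward. After the program, the postcondition g - 3 < 5 must hold; in canonical form it is g < 8.
Before g := g - 6: g < 14
Before acc := d - acc: g < 14
Answer: WP = g < 14


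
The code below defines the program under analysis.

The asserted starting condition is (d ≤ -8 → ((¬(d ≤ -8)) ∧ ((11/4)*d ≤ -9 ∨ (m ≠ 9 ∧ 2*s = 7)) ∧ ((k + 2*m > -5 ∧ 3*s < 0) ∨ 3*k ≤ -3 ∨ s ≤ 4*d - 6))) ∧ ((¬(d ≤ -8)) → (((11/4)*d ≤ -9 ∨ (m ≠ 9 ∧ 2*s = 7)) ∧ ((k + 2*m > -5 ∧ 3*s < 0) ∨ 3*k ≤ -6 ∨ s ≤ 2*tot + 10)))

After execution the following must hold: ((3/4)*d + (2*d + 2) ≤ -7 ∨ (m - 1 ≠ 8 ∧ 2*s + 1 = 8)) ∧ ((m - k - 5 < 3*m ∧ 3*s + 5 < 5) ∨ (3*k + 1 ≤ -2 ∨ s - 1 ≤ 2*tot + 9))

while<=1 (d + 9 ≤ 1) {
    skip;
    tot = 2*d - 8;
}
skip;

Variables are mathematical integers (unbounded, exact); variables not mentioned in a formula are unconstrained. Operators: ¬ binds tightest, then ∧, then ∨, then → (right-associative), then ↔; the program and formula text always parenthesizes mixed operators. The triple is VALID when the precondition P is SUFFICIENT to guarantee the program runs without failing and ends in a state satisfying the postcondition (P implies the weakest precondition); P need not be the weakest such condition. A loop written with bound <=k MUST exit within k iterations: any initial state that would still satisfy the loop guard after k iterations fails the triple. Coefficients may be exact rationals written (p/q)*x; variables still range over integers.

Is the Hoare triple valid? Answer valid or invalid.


Working backward. After the program, the postcondition ((3/4)*d + (2*d + 2) ≤ -7 ∨ (m - 1 ≠ 8 ∧ 2*s + 1 = 8)) ∧ ((m - k - 5 < 3*m ∧ 3*s + 5 < 5) ∨ (3*k + 1 ≤ -2 ∨ s - 1 ≤ 2*tot + 9)) must hold; in canonical form it is ((11/4)*d ≤ -9 ∨ (m ≠ 9 ∧ 2*s = 7)) ∧ ((k + 2*m > -5 ∧ 3*s < 0) ∨ 3*k ≤ -3 ∨ s ≤ 2*tot + 10).
Before skip: ((11/4)*d ≤ -9 ∨ (m ≠ 9 ∧ 2*s = 7)) ∧ ((k + 2*m > -5 ∧ 3*s < 0) ∨ 3*k ≤ -3 ∨ s ≤ 2*tot + 10)
Before the loop (bound <=1), unroll the exhaustion recursion (WP_0 = exit-now case; WP_j = one more guarded iteration, up to j = 1):
  WP_0: (¬(d ≤ -8)) ∧ ((11/4)*d ≤ -9 ∨ (m ≠ 9 ∧ 2*s = 7)) ∧ ((k + 2*m > -5 ∧ 3*s < 0) ∨ 3*k ≤ -3 ∨ s ≤ 2*tot + 10)
  WP_1: (d ≤ -8 → ((¬(d ≤ -8)) ∧ ((11/4)*d ≤ -9 ∨ (m ≠ 9 ∧ 2*s = 7)) ∧ ((k + 2*m > -5 ∧ 3*s < 0) ∨ 3*k ≤ -3 ∨ s ≤ 4*d - 6))) ∧ ((¬(d ≤ -8)) → (((11/4)*d ≤ -9 ∨ (m ≠ 9 ∧ 2*s = 7)) ∧ ((k + 2*m > -5 ∧ 3*s < 0) ∨ 3*k ≤ -3 ∨ s ≤ 2*tot + 10)))
So before the loop: (d ≤ -8 → ((¬(d ≤ -8)) ∧ ((11/4)*d ≤ -9 ∨ (m ≠ 9 ∧ 2*s = 7)) ∧ ((k + 2*m > -5 ∧ 3*s < 0) ∨ 3*k ≤ -3 ∨ s ≤ 4*d - 6))) ∧ ((¬(d ≤ -8)) → (((11/4)*d ≤ -9 ∨ (m ≠ 9 ∧ 2*s = 7)) ∧ ((k + 2*m > -5 ∧ 3*s < 0) ∨ 3*k ≤ -3 ∨ s ≤ 2*tot + 10)))
The weakest precondition is (d ≤ -8 → ((¬(d ≤ -8)) ∧ ((11/4)*d ≤ -9 ∨ (m ≠ 9 ∧ 2*s = 7)) ∧ ((k + 2*m > -5 ∧ 3*s < 0) ∨ 3*k ≤ -3 ∨ s ≤ 4*d - 6))) ∧ ((¬(d ≤ -8)) → (((11/4)*d ≤ -9 ∨ (m ≠ 9 ∧ 2*s = 7)) ∧ ((k + 2*m > -5 ∧ 3*s < 0) ∨ 3*k ≤ -3 ∨ s ≤ 2*tot + 10))).
Check whether (d ≤ -8 → ((¬(d ≤ -8)) ∧ ((11/4)*d ≤ -9 ∨ (m ≠ 9 ∧ 2*s = 7)) ∧ ((k + 2*m > -5 ∧ 3*s < 0) ∨ 3*k ≤ -3 ∨ s ≤ 4*d - 6))) ∧ ((¬(d ≤ -8)) → (((11/4)*d ≤ -9 ∨ (m ≠ 9 ∧ 2*s = 7)) ∧ ((k + 2*m > -5 ∧ 3*s < 0) ∨ 3*k ≤ -6 ∨ s ≤ 2*tot + 10))) implies it.
Every state satisfying the precondition satisfies the weakest precondition: the implication holds.
Answer: valid


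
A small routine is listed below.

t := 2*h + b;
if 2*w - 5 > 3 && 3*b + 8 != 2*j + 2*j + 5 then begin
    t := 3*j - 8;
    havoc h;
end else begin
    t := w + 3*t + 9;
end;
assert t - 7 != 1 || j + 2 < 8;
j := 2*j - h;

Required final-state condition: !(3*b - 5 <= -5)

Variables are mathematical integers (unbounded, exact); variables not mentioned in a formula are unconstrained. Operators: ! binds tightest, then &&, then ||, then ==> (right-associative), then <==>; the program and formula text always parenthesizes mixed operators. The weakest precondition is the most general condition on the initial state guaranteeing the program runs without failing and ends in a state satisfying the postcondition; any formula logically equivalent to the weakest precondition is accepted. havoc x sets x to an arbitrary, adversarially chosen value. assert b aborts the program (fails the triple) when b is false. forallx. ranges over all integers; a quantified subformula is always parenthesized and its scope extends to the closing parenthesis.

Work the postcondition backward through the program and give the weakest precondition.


Working backward. After the program, the postcondition !(3*b - 5 <= -5) must hold; in canonical form it is !(3*b <= 0).
Before j := 2*j - h: !(3*b <= 0)
Before assert t - 7 != 1 || j + 2 < 8: (t != 8 || j < 6) && (!(3*b <= 0))
Then branch requires (3*j != 16 || j < 6) && (!(3*b <= 0)); else branch requires (3*t + w != -1 || j < 6) && (!(3*b <= 0)).
Before the if: ((2*w > 8 && 3*b != 4*j - 3) ==> ((3*j != 16 || j < 6) && (!(3*b <= 0)))) && ((!(2*w > 8 && 3*b != 4*j - 3)) ==> ((3*t + w != -1 || j < 6) && (!(3*b <= 0))))
Before t := 2*h + b: ((2*w > 8 && 3*b != 4*j - 3) ==> ((3*j != 16 || j < 6) && (!(3*b <= 0)))) && ((!(2*w > 8 && 3*b != 4*j - 3)) ==> ((3*b + 6*h + w != -1 || j < 6) && (!(3*b <= 0))))
Answer: WP = ((2*w > 8 && 3*b != 4*j - 3) ==> ((3*j != 16 || j < 6) && (!(3*b <= 0)))) && ((!(2*w > 8 && 3*b != 4*j - 3)) ==> ((3*b + 6*h + w != -1 || j < 6) && (!(3*b <= 0))))


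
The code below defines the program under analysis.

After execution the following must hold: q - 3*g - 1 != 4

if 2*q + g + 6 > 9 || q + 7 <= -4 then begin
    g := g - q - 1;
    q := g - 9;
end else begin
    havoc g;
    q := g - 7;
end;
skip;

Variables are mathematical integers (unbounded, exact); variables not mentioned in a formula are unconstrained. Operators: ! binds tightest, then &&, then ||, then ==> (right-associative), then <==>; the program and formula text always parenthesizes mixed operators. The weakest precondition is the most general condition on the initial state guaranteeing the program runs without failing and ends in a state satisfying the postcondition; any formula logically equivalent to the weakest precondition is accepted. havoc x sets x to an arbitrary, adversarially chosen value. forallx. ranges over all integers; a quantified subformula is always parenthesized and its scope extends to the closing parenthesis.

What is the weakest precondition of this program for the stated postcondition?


Working backward. After the program, the postcondition q - 3*g - 1 != 4 must hold; in canonical form it is q != 3*g + 5.
Before skip: q != 3*g + 5
Then branch requires 2*q != 2*g + 12; else branch requires forall g_1. 2*g_1 != -12.
Before the if: ((g + 2*q > 3 || q <= -11) ==> 2*q != 2*g + 12) && ((!(g + 2*q > 3 || q <= -11)) ==> (forall g_1. 2*g_1 != -12))
Answer: WP = ((g + 2*q > 3 || q <= -11) ==> 2*q != 2*g + 12) && ((!(g + 2*q > 3 || q <= -11)) ==> (forall g_1. 2*g_1 != -12))


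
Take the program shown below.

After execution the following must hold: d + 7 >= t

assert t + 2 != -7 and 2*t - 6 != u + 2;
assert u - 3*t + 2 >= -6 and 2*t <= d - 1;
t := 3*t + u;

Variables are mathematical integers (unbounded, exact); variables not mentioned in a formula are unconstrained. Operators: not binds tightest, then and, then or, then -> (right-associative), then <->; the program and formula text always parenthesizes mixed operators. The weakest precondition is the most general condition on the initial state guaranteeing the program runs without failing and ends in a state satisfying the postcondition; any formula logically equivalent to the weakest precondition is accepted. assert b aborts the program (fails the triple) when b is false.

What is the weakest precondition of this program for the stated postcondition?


Working backward. After the program, the postcondition d + 7 >= t must hold; in canonical form it is d >= t - 7.
Before t := 3*t + u: d >= 3*t + u - 7
Before assert u - 3*t + 2 >= -6 and 2*t <= d - 1: u >= 3*t - 8 and 2*t <= d - 1 and d >= 3*t + u - 7
Before assert t + 2 != -7 and 2*t - 6 != u + 2: t != -9 and 2*t != u + 8 and u >= 3*t - 8 and 2*t <= d - 1 and d >= 3*t + u - 7
Answer: WP = t != -9 and 2*t != u + 8 and u >= 3*t - 8 and 2*t <= d - 1 and d >= 3*t + u - 7


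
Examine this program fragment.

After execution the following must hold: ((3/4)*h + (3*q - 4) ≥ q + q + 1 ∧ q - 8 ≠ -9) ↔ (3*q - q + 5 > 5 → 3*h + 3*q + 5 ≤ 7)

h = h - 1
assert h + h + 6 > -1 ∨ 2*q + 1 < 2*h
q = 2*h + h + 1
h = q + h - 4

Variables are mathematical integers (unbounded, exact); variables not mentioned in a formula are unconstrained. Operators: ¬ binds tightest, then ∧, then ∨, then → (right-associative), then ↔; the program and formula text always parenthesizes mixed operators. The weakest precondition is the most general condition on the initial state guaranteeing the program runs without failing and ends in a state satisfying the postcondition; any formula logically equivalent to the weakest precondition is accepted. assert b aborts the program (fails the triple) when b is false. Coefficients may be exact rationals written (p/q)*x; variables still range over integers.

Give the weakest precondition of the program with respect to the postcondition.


Working backward. After the program, the postcondition ((3/4)*h + (3*q - 4) ≥ q + q + 1 ∧ q - 8 ≠ -9) ↔ (3*q - q + 5 > 5 → 3*h + 3*q + 5 ≤ 7) must hold; in canonical form it is ((3/4)*h + q ≥ 5 ∧ q ≠ -1) ↔ (2*q > 0 → 3*h + 3*q ≤ 2).
Before h := q + h - 4: ((3/4)*h + (7/4)*q ≥ 8 ∧ q ≠ -1) ↔ (2*q > 0 → 3*h + 6*q ≤ 14)
Before q := 2*h + h + 1: (6*h ≥ 25/4 ∧ 3*h ≠ -2) ↔ (6*h > -2 → 21*h ≤ 8)
Before assert h + h + 6 > -1 ∨ 2*q + 1 < 2*h: (2*h > -7 ∨ 2*q < 2*h - 1) ∧ ((6*h ≥ 25/4 ∧ 3*h ≠ -2) ↔ (6*h > -2 → 21*h ≤ 8))
Before h := h - 1: (2*h > -5 ∨ 2*q < 2*h - 3) ∧ ((6*h ≥ 49/4 ∧ 3*h ≠ 1) ↔ (6*h > 4 → 21*h ≤ 29))
Answer: WP = (2*h > -5 ∨ 2*q < 2*h - 3) ∧ ((6*h ≥ 49/4 ∧ 3*h ≠ 1) ↔ (6*h > 4 → 21*h ≤ 29))


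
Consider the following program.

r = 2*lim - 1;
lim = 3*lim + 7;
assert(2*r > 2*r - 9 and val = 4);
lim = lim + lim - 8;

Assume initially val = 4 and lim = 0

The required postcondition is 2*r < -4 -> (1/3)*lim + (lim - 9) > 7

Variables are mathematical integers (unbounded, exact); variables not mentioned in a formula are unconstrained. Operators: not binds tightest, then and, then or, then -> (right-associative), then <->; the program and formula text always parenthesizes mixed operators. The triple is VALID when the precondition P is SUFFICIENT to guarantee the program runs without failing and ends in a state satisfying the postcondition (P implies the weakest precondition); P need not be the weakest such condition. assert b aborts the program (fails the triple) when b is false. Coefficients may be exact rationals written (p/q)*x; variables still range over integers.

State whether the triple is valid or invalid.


Working backward. After the program, the postcondition 2*r < -4 -> (1/3)*lim + (lim - 9) > 7 must hold; in canonical form it is 2*r < -4 -> (4/3)*lim > 16.
Before lim := lim + lim - 8: 2*r < -4 -> (8/3)*lim > 80/3
Before assert 2*r > 2*r - 9 and val = 4: val = 4 and (2*r < -4 -> (8/3)*lim > 80/3)
Before lim := 3*lim + 7: val = 4 and (2*r < -4 -> 8*lim > 8)
Before r := 2*lim - 1: val = 4 and (4*lim < -2 -> 8*lim > 8)
The weakest precondition is val = 4 and (4*lim < -2 -> 8*lim > 8).
Check whether val = 4 and lim = 0 implies it.
Every state satisfying the precondition satisfies the weakest precondition: the implication holds.
Answer: valid


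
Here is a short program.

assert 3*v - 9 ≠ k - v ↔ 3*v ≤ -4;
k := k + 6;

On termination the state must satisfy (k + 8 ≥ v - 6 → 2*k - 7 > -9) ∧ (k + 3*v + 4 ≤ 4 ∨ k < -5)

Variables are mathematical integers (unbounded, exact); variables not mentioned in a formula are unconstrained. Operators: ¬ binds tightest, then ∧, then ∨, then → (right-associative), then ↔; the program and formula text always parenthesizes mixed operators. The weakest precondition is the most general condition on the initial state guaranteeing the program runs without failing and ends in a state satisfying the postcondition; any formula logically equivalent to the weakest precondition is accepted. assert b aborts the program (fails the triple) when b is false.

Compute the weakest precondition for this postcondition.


Working backward. After the program, the postcondition (k + 8 ≥ v - 6 → 2*k - 7 > -9) ∧ (k + 3*v + 4 ≤ 4 ∨ k < -5) must hold; in canonical form it is (k ≥ v - 14 → 2*k > -2) ∧ (k + 3*v ≤ 0 ∨ k < -5).
Before k := k + 6: (k ≥ v - 20 → 2*k > -14) ∧ (k + 3*v ≤ -6 ∨ k < -11)
Before assert 3*v - 9 ≠ k - v ↔ 3*v ≤ -4: (4*v ≠ k + 9 ↔ 3*v ≤ -4) ∧ (k ≥ v - 20 → 2*k > -14) ∧ (k + 3*v ≤ -6 ∨ k < -11)
Answer: WP = (4*v ≠ k + 9 ↔ 3*v ≤ -4) ∧ (k ≥ v - 20 → 2*k > -14) ∧ (k + 3*v ≤ -6 ∨ k < -11)


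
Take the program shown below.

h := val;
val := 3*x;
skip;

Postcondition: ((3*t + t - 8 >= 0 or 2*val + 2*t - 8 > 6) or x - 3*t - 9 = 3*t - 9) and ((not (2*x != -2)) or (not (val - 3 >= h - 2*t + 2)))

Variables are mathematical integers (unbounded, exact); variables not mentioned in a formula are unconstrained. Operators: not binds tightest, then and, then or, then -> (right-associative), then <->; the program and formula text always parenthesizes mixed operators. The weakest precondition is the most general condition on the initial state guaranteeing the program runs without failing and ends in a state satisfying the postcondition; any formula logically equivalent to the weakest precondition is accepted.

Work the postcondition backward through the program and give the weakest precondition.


Working backward. After the program, the postcondition ((3*t + t - 8 >= 0 or 2*val + 2*t - 8 > 6) or x - 3*t - 9 = 3*t - 9) and ((not (2*x != -2)) or (not (val - 3 >= h - 2*t + 2))) must hold; in canonical form it is (4*t >= 8 or 2*t + 2*val > 14 or x = 6*t) and ((not (2*x != -2)) or (not (2*t + val >= h + 5))).
Before skip: (4*t >= 8 or 2*t + 2*val > 14 or x = 6*t) and ((not (2*x != -2)) or (not (2*t + val >= h + 5)))
Before val := 3*x: (4*t >= 8 or 2*t + 6*x > 14 or x = 6*t) and ((not (2*x != -2)) or (not (2*t + 3*x >= h + 5)))
Before h := val: (4*t >= 8 or 2*t + 6*x > 14 or x = 6*t) and ((not (2*x != -2)) or (not (2*t + 3*x >= val + 5)))
Answer: WP = (4*t >= 8 or 2*t + 6*x > 14 or x = 6*t) and ((not (2*x != -2)) or (not (2*t + 3*x >= val + 5)))


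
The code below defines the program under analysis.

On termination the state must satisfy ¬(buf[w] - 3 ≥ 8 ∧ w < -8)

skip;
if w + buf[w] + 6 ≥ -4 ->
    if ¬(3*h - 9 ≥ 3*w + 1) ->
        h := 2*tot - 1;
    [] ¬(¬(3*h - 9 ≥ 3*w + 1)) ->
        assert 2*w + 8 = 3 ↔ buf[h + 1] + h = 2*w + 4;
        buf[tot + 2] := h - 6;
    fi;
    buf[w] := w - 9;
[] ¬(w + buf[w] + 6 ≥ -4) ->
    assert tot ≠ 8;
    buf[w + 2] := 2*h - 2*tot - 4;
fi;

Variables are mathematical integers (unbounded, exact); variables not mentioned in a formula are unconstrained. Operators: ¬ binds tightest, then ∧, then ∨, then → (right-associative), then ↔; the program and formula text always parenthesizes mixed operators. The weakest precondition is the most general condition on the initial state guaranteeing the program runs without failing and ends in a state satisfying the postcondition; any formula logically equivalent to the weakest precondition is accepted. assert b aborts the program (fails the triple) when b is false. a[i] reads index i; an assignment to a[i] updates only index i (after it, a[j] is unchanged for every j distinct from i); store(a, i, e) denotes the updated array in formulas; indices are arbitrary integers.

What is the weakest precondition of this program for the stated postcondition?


Working backward. After the program, the postcondition ¬(buf[w] - 3 ≥ 8 ∧ w < -8) must hold; in canonical form it is ¬(buf[w] ≥ 11 ∧ w < -8).
Then branch requires ((¬(3*h ≥ 3*w + 10)) → (¬(store(buf, w, w - 9)[w] ≥ 11 ∧ w < -8))) ∧ (3*h ≥ 3*w + 10 → ((2*w = -5 ↔ buf[h + 1] + h = 2*w + 4) ∧ (¬(store(store(buf, tot + 2, h - 6), w, w - 9)[w] ≥ 11 ∧ w < -8)))); else branch requires tot ≠ 8 ∧ (¬(store(buf, w + 2, 2*h - 2*tot - 4)[w] ≥ 11 ∧ w < -8)).
Before the if: (buf[w] + w ≥ -10 → (((¬(3*h ≥ 3*w + 10)) → (¬(store(buf, w, w - 9)[w] ≥ 11 ∧ w < -8))) ∧ (3*h ≥ 3*w + 10 → ((2*w = -5 ↔ buf[h + 1] + h = 2*w + 4) ∧ (¬(store(store(buf, tot + 2, h - 6), w, w - 9)[w] ≥ 11 ∧ w < -8)))))) ∧ ((¬(buf[w] + w ≥ -10)) → (tot ≠ 8 ∧ (¬(store(buf, w + 2, 2*h - 2*tot - 4)[w] ≥ 11 ∧ w < -8))))
Before skip: (buf[w] + w ≥ -10 → (((¬(3*h ≥ 3*w + 10)) → (¬(store(buf, w, w - 9)[w] ≥ 11 ∧ w < -8))) ∧ (3*h ≥ 3*w + 10 → ((2*w = -5 ↔ buf[h + 1] + h = 2*w + 4) ∧ (¬(store(store(buf, tot + 2, h - 6), w, w - 9)[w] ≥ 11 ∧ w < -8)))))) ∧ ((¬(buf[w] + w ≥ -10)) → (tot ≠ 8 ∧ (¬(store(buf, w + 2, 2*h - 2*tot - 4)[w] ≥ 11 ∧ w < -8))))
Answer: WP = (buf[w] + w ≥ -10 → (((¬(3*h ≥ 3*w + 10)) → (¬(store(buf, w, w - 9)[w] ≥ 11 ∧ w < -8))) ∧ (3*h ≥ 3*w + 10 → ((2*w = -5 ↔ buf[h + 1] + h = 2*w + 4) ∧ (¬(store(store(buf, tot + 2, h - 6), w, w - 9)[w] ≥ 11 ∧ w < -8)))))) ∧ ((¬(buf[w] + w ≥ -10)) → (tot ≠ 8 ∧ (¬(store(buf, w + 2, 2*h - 2*tot - 4)[w] ≥ 11 ∧ w < -8))))
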